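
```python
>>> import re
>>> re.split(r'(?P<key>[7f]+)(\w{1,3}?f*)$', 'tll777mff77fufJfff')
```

This matches one or more of one of [7f] (captured as 'key'); then 1 to 3 of a word character (lazy), then zero or more of the literal 'f' (captured); then anchored at the end.
Matches to split on: at [7:18] → 'ff77fufJfff'.
The group in the pattern means `split` returns the separators' captures alongside the pieces.

['tll777m', 'ff77f', 'ufJfff', '']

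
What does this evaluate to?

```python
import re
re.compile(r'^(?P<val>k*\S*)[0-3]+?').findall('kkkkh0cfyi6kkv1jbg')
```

The pattern matches anchored at the start of the string; then zero or more of the literal 'k', then zero or more of a non-whitespace character (captured as 'val'); then one or more of a character in [0-3] (lazy).
Walking the string: at [0:15] match 'kkkkh0cfyi6kkv1', group 1 = 'kkkkh0cfyi6kkv'.
One capturing group, so `findall` returns just the captured substring from the one match — 1 in all.

['kkkkh0cfyi6kkv']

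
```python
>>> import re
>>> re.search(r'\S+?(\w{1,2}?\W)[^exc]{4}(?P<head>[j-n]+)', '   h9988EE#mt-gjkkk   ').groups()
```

('EE#', 'jkkk')

The match spans [3:19] → 'h9988EE#mt-gjkkk'.
Captured: group 1 = 'EE#', group 2 = 'jkkk'.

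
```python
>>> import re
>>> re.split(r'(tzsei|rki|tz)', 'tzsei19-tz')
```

Alternation tries branches left to right and keeps the first one that lets the overall match succeed at that position.
Matches to split on: at [0:5] → 'tzsei'; at [8:10] → 'tz'.
The group in the pattern means `split` returns the separators' captures alongside the pieces.

['', 'tzsei', '19-', 'tz', '']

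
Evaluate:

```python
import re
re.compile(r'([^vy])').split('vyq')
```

['vy', 'q', '']

This matches any character except [vy] (captured).
Because the pattern has a capturing group, `split` also inserts each captured text between the pieces.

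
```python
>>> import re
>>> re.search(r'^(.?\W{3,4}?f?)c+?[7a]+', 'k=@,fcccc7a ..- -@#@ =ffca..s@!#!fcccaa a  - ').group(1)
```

This matches anchored at the start of the string; then optionally any character, then 3 to 4 of a non-word character (lazy), then optionally the literal 'f' (captured); then one or more of the literal 'c' (lazy), then one or more of one of [7a].
`re.search` tries every starting position until one works.
The match spans [0:11] → 'k=@,fcccc7a'.
Captured: group 1 = 'k=@,f'.

'k=@,f'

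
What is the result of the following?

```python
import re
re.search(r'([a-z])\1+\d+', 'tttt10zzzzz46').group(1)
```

`\1` has to match the exact text group 1 already captured.
`search` walks the string left to right and returns the first match it finds.
The match spans [0:6] → 'tttt10'.
Captured: group 1 = 't'.

't'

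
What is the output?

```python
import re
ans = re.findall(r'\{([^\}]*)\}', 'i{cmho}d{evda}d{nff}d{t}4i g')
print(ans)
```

['cmho', 'evda', 'nff', 't']

Because there's exactly one group, `findall` drops the full match and keeps group 1 from each hit.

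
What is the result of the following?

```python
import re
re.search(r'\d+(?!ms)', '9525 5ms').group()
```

A negative assertion filters positions out without eating any characters.
The match spans [0:4] → '9525'.

'9525'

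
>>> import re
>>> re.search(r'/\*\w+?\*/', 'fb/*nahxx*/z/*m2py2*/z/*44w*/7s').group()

'/*nahxx*/'

`re.search` tries every starting position until one works.
The match spans [2:11] → '/*nahxx*/'.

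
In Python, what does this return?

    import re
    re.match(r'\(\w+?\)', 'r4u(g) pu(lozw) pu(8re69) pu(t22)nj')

With `match`, the pattern is implicitly anchored at the beginning.
Here the string doesn't start with a match, so the call returns None.

None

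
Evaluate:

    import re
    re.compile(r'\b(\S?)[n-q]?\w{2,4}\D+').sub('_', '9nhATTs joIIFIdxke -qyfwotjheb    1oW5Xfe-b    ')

'__'

`sub` substitutes '_' at each match site.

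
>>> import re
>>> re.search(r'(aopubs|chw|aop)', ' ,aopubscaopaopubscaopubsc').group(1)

'aopubs'

Alternation isn't longest-match — the leftmost alternative that fits at this position is chosen.
`search` walks the string left to right and returns the first match it finds.
The match spans [2:8] → 'aopubs'.
Captured: group 1 = 'aopubs'.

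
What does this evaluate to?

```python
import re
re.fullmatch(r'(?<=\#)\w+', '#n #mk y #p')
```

None

`fullmatch` succeeds only if the pattern covers the string from start to end.
Here there's no way to consume every character, so the call returns None.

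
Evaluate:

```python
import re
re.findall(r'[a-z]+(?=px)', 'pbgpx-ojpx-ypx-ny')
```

Because the assertion is zero-width, the text it checks is not consumed and won't appear in the result.
No capturing groups, so `findall` returns the 3 full match strings.

['pbg', 'oj', 'y']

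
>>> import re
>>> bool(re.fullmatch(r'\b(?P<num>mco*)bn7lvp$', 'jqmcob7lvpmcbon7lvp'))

`re.fullmatch` requires the pattern to consume the entire string.
Here the pattern can't cover the whole string, so the call returns None, and `bool(None)` is False.

False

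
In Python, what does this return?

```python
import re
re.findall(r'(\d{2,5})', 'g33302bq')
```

['33302']

This matches 2 to 5 of a digit (captured).
Matches: at [1:6] match '33302', group 1 = '33302'.
With a single group, `findall` returns only what that group captured — 1 item.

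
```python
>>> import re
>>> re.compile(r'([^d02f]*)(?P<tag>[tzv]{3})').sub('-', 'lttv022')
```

'-022'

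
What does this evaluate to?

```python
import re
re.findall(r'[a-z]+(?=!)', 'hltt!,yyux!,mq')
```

['hltt', 'yyux']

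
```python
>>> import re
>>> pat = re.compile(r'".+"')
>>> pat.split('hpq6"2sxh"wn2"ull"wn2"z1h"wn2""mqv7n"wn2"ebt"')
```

['hpq6', '']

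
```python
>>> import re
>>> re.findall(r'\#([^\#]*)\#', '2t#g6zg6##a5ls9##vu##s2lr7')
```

['g6zg6', 'a5ls9', 'vu']

`findall` collects group 1 from each match (3 total).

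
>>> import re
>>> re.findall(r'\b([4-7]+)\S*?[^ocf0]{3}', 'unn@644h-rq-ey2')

`findall` collects group 1 from the one match (1 total).

['644']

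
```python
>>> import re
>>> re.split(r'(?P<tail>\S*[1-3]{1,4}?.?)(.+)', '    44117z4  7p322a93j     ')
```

['    ', '44117', 'z4  7p322a93j     ', '']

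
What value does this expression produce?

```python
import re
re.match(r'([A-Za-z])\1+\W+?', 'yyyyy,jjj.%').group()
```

'yyyyy,'

`match` is anchored at position 0; if the pattern doesn't fit there, it returns None.
The match spans [0:6] → 'yyyyy,'.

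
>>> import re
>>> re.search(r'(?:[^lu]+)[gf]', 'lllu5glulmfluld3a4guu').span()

(4, 6)

The pattern matches one or more of any character except [lu] (non-capturing group); then one of [gf].
`search` walks the string left to right and returns the first match it finds.
The match spans [4:6] → '5g'.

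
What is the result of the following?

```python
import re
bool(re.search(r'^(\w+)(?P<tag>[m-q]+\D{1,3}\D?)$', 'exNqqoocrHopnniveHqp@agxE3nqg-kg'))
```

Here the pattern never matches, so the call returns None, and `bool(None)` is False.

False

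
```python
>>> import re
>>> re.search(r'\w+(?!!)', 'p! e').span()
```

The negative lookahead/lookbehind blocks any match where the forbidden context is present.
The match spans [3:4] → 'e'.

(3, 4)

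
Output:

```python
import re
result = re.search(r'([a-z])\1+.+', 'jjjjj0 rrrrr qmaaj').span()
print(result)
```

(0, 18)

A backreference is literal: `\1` must see the identical characters the first group matched.
`search` walks the string left to right and returns the first match it finds.
The match spans [0:18] → 'jjjjj0 rrrrr qmaaj'.
Captured: group 1 = 'j'.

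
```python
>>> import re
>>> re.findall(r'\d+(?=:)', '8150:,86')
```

['8150']

Lookahead/lookbehind check context without consuming it, so the matched span excludes the asserted characters.
`findall` yields the raw match text (1 of them) because the pattern has no groups.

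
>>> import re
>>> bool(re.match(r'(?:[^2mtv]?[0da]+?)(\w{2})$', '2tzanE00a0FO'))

`match` is anchored at position 0; if the pattern doesn't fit there, it returns None.
Here the string doesn't start with a match, so the call returns None, and `bool(None)` is False.

False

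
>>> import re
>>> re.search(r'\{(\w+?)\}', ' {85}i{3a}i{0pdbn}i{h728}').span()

`re.search` scans for the first position where the pattern succeeds.
The match spans [1:5] → '{85}'.
Captured: group 1 = '85'.

(1, 5)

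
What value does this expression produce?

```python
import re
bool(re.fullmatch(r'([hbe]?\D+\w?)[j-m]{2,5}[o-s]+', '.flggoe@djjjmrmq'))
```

The pattern matches optionally one of [hbe], then one or more of a non-digit, then optionally a word character (captured); then 2 to 5 of a character in [j-m], then one or more of a character in [o-s].
`re.fullmatch` requires the pattern to consume the entire string.
Here the string isn't matched end-to-end, so the call returns None, and `bool(None)` is False.

False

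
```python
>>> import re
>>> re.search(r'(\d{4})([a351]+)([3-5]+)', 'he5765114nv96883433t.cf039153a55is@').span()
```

(2, 9)

Pattern: exactly 4 of a digit (captured); then one or more of one of [a351] (captured); then one or more of a character in [3-5] (captured).
The match spans [2:9] → '5765114'.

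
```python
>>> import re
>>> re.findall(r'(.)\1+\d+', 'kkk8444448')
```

After group 1 captures some text, `\1` only succeeds where that same text appears again.
Because there's exactly one group, `findall` drops the full match and keeps group 1 from the one hit.

['k']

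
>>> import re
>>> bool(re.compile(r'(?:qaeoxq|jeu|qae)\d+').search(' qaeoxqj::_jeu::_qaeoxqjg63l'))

Here nothing in the string fits, so the call returns None, and `bool(None)` is False.

False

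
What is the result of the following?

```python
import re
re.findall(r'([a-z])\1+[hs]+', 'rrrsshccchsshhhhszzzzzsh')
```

The backreference `\1` re-matches whatever the first group consumed, character for character.
`findall` collects group 1 from each match (3 total).

['r', 'c', 'z']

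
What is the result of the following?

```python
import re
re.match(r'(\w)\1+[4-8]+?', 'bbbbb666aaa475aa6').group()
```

The backreference `\1` re-matches whatever the first group consumed, character for character.
`re.match` won't scan ahead — the pattern has to work from the very first character.
The match spans [0:6] → 'bbbbb6'.
Captured: group 1 = 'b'.

'bbbbb6'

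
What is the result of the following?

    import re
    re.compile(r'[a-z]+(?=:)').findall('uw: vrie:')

['uw', 'vrie']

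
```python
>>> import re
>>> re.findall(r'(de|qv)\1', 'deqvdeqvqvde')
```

['qv']

A backreference is literal: `\1` must see the identical characters the first group matched.
Matches: at [6:10] match 'qvqv', group 1 = 'qv'.
One capturing group, so `findall` returns just the captured substring from the one match — 1 in all.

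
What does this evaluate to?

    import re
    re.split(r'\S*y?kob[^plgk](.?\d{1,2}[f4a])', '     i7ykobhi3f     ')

['     ', 'i3f', '     ']

The pattern matches zero or more of a non-whitespace character; then optionally a literal 'y', then the literal 'kob', then any character except [plgk]; then optionally any character, then 1 to 2 of a digit, then one of [f4a] (captured).
Matches to split on: at [5:15] → 'i7ykobhi3f'.
Because the pattern has a capturing group, `split` also inserts each captured text between the pieces.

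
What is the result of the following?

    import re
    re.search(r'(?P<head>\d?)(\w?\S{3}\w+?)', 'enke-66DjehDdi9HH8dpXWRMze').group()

This matches optionally a digit (captured as 'head'); then optionally a word character, then exactly 3 of a non-whitespace character, then one or more of a word character (lazy) (captured).
`re.search` scans for the first position where the pattern succeeds.
The match spans [0:4] → 'enke'.
Captured: group 1 = '', group 2 = 'enke'.

'enke'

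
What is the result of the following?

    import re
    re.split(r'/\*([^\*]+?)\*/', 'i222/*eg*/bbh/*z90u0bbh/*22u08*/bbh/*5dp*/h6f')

['i222', 'eg', 'bbh/*z90u0bbh', '22u08', 'bbh', '5dp', 'h6f']

Matches to split on: at [4:10] → '/*eg*/'; at [23:32] → '/*22u08*/'; at [35:42] → '/*5dp*/'.
The group in the pattern means `split` returns the separators' captures alongside the pieces.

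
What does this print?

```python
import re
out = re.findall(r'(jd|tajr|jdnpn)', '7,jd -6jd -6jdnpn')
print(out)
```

['jd', 'jd', 'jd']

`|` is ordered: at each position the engine commits to the first alternative that works.
`findall` collects group 1 from each match (3 total).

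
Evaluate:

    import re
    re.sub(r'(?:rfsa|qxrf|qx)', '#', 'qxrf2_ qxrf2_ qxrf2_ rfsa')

'#2_ #2_ #2_ #'

`|` is ordered: at each position the engine commits to the first alternative that works.
Matches: at [0:4] → 'qxrf'; at [7:11] → 'qxrf'; at [14:18] → 'qxrf'; at [21:25] → 'rfsa'.
Each match is replaced by '#'.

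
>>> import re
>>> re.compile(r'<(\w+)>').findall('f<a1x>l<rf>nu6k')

['a1x', 'rf']

Because there's exactly one group, `findall` drops the full match and keeps group 1 from each hit.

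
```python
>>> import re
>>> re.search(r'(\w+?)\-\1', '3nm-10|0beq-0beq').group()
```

`\1` has to match the exact text group 1 already captured.
The match spans [7:16] → '0beq-0beq'.

'0beq-0beq'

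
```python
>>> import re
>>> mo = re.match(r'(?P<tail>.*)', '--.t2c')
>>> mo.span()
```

(0, 6)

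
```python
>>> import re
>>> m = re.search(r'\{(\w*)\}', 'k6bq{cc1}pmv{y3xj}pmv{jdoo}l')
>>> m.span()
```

Unlike `match`, `search` isn't anchored — it looks for the pattern anywhere in the string.
The match spans [4:9] → '{cc1}'.
Captured: group 1 = 'cc1'.

(4, 9)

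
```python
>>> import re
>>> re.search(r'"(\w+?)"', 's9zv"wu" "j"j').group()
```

`re.search` scans for the first position where the pattern succeeds.
The match spans [4:8] → '"wu"'.
Captured: group 1 = 'wu'.

'"wu"'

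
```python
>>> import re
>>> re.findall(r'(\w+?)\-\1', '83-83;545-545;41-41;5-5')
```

['83', '545', '41', '5']

`\1` has to match the exact text group 1 already captured.
Walking the string: at [0:5] match '83-83', group 1 = '83'; at [6:13] match '545-545', group 1 = '545'; at [14:19] match '41-41', group 1 = '41'; at [20:23] match '5-5', group 1 = '5'.
One capturing group, so `findall` returns just the captured substring from each match — 4 in all.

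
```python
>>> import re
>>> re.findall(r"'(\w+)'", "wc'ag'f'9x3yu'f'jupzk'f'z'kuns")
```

['ag', '9x3yu', 'jupzk', 'z']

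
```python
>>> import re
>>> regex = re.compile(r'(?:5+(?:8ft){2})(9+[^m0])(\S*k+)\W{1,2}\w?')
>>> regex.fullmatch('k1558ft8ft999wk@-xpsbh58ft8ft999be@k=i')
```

None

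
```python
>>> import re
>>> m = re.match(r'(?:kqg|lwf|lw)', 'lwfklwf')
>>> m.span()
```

(0, 3)

Alternation tries branches left to right and keeps the first one that lets the overall match succeed at that position.
`match` is anchored at position 0; if the pattern doesn't fit there, it returns None.
The match spans [0:3] → 'lwf'.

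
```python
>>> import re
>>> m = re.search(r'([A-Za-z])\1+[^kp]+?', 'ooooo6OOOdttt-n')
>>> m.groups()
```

The match spans [0:6] → 'ooooo6'.
Captured: group 1 = 'o'.

('o',)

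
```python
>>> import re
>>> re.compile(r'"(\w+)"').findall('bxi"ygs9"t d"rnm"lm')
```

['ygs9', 'rnm']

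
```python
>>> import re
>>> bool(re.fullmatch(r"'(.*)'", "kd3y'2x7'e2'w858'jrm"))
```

`re.fullmatch` requires the pattern to consume the entire string.
Here there's no way to consume every character, so the call returns None, and `bool(None)` is False.

False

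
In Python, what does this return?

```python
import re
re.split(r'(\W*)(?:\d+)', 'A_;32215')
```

Pattern: zero or more of a non-word character (captured); then one or more of a digit (non-capturing group).
Matches to split on: at [2:8] → ';32215'.
`re.split` interleaves the captured-group text with the surrounding fragments.

['A_', ';', '']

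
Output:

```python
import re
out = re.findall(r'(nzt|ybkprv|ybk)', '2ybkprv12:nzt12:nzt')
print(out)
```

Alternation tries branches left to right and keeps the first one that lets the overall match succeed at that position.
One capturing group, so `findall` returns just the captured substring from each match — 3 in all.

['ybkprv', 'nzt', 'nzt']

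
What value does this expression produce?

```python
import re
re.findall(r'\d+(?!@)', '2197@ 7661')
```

['219', '7661']

The negative lookahead/lookbehind blocks any match where the forbidden context is present.
Since nothing is captured, `findall` lists the 2 matched substrings directly.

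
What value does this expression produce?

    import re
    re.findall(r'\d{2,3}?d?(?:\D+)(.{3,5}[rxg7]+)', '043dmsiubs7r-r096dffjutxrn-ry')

['7r-r', 'rn-r']

This matches 2 to 3 of a digit (lazy), then optionally the literal 'd'; then one or more of a non-digit (non-capturing group); then 3 to 5 of any character, then one or more of one of [rxg7] (captured).
With a single group, `findall` returns only what that group captured — 2 items.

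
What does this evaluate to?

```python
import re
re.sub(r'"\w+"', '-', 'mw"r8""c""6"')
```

Every occurrence is swapped for '-'.

'mw---'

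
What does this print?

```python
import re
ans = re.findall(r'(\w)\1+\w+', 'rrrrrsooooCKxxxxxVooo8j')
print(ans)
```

['r']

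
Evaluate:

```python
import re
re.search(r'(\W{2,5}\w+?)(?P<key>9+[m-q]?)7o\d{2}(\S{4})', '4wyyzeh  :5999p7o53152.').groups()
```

('  :5', '999p', '152.')

The match spans [7:23] → '  :5999p7o53152.'.
Captured: group 1 = '  :5', group 2 = '999p', group 3 = '152.'.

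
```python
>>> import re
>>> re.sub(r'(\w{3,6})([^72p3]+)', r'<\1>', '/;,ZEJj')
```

'/;,<ZEJ>'

This matches 3 to 6 of a word character (captured); then one or more of any character except [72p3] (captured).
The replacement refers to a captured group, so each match is rewritten using its own captured text.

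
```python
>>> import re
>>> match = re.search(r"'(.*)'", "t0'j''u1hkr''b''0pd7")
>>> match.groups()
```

("j''u1hkr''b'",)

`re.search` tries every starting position until one works.
The match spans [2:16] → "'j''u1hkr''b''".
Captured: group 1 = "j''u1hkr''b'".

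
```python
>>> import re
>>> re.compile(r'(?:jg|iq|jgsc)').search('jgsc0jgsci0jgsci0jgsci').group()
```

'jg'

Alternation tries branches left to right and keeps the first one that lets the overall match succeed at that position.
`search` walks the string left to right and returns the first match it finds.
The match spans [0:2] → 'jg'.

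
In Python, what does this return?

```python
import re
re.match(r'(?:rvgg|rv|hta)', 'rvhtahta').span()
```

(0, 2)

`re.match` won't scan ahead — the pattern has to work from the very first character.
The match spans [0:2] → 'rv'.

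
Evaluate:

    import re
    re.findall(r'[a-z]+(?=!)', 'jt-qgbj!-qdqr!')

['qgbj', 'qdqr']

The lookaround is zero-width — it requires the adjacent text to match without consuming it, so the asserted text isn't part of the match.
`findall` yields the raw match text (2 of them) because the pattern has no groups.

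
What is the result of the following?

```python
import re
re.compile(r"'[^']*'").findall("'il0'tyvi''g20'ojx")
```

["'il0'", "''"]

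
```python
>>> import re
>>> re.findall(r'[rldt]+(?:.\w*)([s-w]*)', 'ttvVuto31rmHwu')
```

['']

This matches one or more of one of [rldt]; then any character, then zero or more of a word character (non-capturing group); then zero or more of a character in [s-w] (captured).
Walking the string: at [0:14] match 'ttvVuto31rmHwu', group 1 = ''.
Because there's exactly one group, `findall` drops the full match and keeps group 1 from the one hit.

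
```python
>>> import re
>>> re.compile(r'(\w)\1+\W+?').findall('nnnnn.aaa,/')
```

['n', 'a']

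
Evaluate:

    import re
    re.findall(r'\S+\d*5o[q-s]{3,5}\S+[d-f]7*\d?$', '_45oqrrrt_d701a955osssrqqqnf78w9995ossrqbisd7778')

['_45oqrrrt_d701a955osssrqqqnf78w9995ossrqbisd7778']

Pattern: one or more of a non-whitespace character, then zero or more of a digit, then the literal '5o'; then 3 to 5 of a character in [q-s], then one or more of a non-whitespace character, then a character in [d-f]; then zero or more of the literal '7', then optionally a digit; then anchored at the end.
With no groups in the pattern, `findall` gives back each whole match — 1 here.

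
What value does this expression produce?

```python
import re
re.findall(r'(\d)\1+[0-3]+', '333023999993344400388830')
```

['3', '9', '4', '8']

The backreference `\1` re-matches whatever the first group consumed, character for character.
Matches: at [0:6] match '333023', group 1 = '3'; at [6:13] match '9999933', group 1 = '9'; at [13:19] match '444003', group 1 = '4'; at [19:24] match '88830', group 1 = '8'.
With a single group, `findall` returns only what that group captured — 4 items.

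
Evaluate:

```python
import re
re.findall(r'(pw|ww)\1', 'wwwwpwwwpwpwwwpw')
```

['ww', 'pw']

After group 1 captures some text, `\1` only succeeds where that same text appears again.
Scanning left to right: at [0:4] match 'wwww', group 1 = 'ww'; at [8:12] match 'pwpw', group 1 = 'pw'.
Because there's exactly one group, `findall` drops the full match and keeps group 1 from each hit.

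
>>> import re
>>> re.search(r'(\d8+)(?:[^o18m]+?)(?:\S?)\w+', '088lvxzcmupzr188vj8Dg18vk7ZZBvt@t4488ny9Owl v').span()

This matches a digit, then one or more of a literal '8' (captured); then one or more of any character except [o18m] (lazy) (non-capturing group); then optionally a non-whitespace character (non-capturing group); then one or more of a word character.
`search` walks the string left to right and returns the first match it finds.
The match spans [0:31] → '088lvxzcmupzr188vj8Dg18vk7ZZBvt'.
Captured: group 1 = '088'.

(0, 31)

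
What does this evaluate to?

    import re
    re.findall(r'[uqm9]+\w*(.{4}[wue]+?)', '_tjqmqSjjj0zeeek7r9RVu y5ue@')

Pattern: one or more of one of [uqm9], then zero or more of a word character; then exactly 4 of any character, then one or more of one of [wue] (lazy) (captured).
Walking the string: at [3:27] match 'qmqSjjj0zeeek7r9RVu y5ue', group 1 = ' y5ue'.
One capturing group, so `findall` returns just the captured substring from the one match — 1 in all.

[' y5ue']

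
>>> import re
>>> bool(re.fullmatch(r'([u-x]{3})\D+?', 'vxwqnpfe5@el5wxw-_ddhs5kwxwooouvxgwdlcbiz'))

For `fullmatch`, every character of the input must be accounted for by the pattern.
Here the pattern can't cover the whole string, so the call returns None, and `bool(None)` is False.

False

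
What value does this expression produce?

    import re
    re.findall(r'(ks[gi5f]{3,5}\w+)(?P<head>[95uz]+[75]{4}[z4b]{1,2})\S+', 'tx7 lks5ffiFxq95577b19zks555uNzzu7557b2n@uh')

[('ks5ffiFxq95577b19zks555uNzz', 'u7557b')]

Pattern: the literal 'ks', then 3 to 5 of one of [gi5f], then one or more of a word character (captured); then one or more of one of [95uz], then exactly 4 of one of [75], then 1 to 2 of one of [z4b] (captured as 'head'); then one or more of a non-whitespace character.
Walking the string: at [5:43] match 'ks5ffiFxq95577b19zks555uNzzu7557b2n@uh', groups = ('ks5ffiFxq95577b19zks555uNzz', 'u7557b').
2 groups means the one result is a tuple of 2 captured strings — 1 here.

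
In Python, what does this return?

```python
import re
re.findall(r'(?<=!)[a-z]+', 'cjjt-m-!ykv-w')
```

['ykv']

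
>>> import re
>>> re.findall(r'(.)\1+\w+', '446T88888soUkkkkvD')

['4']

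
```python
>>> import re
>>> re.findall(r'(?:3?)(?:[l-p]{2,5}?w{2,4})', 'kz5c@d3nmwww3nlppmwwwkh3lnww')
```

The pattern matches optionally a literal '3' (non-capturing group); then 2 to 5 of a character in [l-p] (lazy), then 2 to 4 of the literal 'w' (non-capturing group).
Since nothing is captured, `findall` lists the 3 matched substrings directly.

['3nmwww', '3nlppmwww', '3lnww']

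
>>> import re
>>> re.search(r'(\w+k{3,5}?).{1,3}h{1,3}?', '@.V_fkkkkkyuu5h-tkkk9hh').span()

(16, 23)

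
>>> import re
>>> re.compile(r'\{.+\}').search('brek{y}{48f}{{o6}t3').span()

The match spans [4:17] → '{y}{48f}{{o6}'.

(4, 17)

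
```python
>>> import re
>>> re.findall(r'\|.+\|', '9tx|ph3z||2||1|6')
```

['|ph3z||2||1|']

Scanning left to right: at [3:15] → '|ph3z||2||1|'.
With no groups in the pattern, `findall` gives back each whole match — 1 here.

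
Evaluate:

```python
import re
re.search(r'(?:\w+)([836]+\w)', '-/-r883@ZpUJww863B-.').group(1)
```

The match spans [3:7] → 'r883'.
Captured: group 1 = '83'.

'83'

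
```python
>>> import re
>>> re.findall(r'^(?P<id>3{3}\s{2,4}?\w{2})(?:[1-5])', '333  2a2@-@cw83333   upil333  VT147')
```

['333  2a']

Pattern: anchored at the start of the string; then exactly 3 of a literal '3', then 2 to 4 of whitespace (lazy), then exactly 2 of a word character (captured as 'id'); then a character in [1-5] (non-capturing group).
Matches: at [0:8] match '333  2a2', group 1 = '333  2a'.
`findall` collects group 1 from the one match (1 total).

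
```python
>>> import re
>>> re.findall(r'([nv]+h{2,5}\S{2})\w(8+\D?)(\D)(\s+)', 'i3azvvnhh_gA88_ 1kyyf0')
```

Multiple groups make `findall` return tuples — one 4-tuple for the one match.

[('vvnhh_g', '88', '_', ' ')]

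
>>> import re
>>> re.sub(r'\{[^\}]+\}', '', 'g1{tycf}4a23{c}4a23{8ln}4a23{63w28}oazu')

'g14a234a234a23oazu'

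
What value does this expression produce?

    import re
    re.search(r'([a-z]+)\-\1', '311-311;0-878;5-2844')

None

`\1` has to match the exact text group 1 already captured.
Here the pattern never matches, so the call returns None.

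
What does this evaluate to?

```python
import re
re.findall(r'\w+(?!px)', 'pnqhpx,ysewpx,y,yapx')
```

['pnqhpx', 'ysewpx', 'y', 'yapx']

`(?!…)`/`(?<!…)` only lets a position through if the neighbouring text does NOT match; no characters are consumed.
`findall` yields the raw match text (4 of them) because the pattern has no groups.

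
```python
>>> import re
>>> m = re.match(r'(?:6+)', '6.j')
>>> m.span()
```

The pattern matches one or more of a literal '6' (non-capturing group).
`re.match` won't scan ahead — the pattern has to work from the very first character.
The match spans [0:1] → '6'.

(0, 1)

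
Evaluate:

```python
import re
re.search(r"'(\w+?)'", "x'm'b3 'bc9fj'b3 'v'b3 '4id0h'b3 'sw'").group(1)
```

'm'

The match spans [1:4] → "'m'".
Captured: group 1 = 'm'.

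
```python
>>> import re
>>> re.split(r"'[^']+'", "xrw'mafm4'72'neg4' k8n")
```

['xrw', '72', ' k8n']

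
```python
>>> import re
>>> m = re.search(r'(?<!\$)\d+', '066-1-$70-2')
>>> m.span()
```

(0, 3)

Because the assertion is negative and zero-width, positions next to the forbidden text are skipped.
`search` walks the string left to right and returns the first match it finds.
The match spans [0:3] → '066'.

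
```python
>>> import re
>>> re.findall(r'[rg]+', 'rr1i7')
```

Pattern: one or more of one of [rg].
Scanning left to right: at [0:2] → 'rr'.
Since nothing is captured, `findall` lists the 1 matched substring directly.

['rr']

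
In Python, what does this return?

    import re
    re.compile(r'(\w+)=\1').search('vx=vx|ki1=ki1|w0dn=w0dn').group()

'vx=vx'

After group 1 captures some text, `\1` only succeeds where that same text appears again.
The match spans [0:5] → 'vx=vx'.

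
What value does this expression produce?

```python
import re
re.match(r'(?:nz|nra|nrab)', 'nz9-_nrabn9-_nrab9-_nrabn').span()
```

(0, 2)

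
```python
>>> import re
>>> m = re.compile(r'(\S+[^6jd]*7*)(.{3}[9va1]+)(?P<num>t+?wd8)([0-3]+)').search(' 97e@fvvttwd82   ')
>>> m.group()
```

'97e@fvvttwd82'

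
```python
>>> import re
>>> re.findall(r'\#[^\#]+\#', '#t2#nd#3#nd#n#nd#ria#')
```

['#t2#', '#3#', '#n#', '#ria#']

Walking the string: at [0:4] → '#t2#'; at [6:9] → '#3#'; at [11:14] → '#n#'; at [16:21] → '#ria#'.
With no groups in the pattern, `findall` gives back each whole match — 4 here.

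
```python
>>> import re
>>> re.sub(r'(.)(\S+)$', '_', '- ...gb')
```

This matches any character (captured); then one or more of a non-whitespace character (captured); then anchored at the end.
Matches: at [1:7] → ' ...gb'.
`sub` substitutes '_' at each match site.

'-_'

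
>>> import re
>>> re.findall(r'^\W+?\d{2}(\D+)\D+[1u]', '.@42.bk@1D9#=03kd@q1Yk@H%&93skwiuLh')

Pattern: anchored at the start of the string; then one or more of a non-word character (lazy), then exactly 2 of a digit; then one or more of a non-digit (captured); then one or more of a non-digit, then one of [1u].
With a single group, `findall` returns only what that group captured — 1 item.

['.bk']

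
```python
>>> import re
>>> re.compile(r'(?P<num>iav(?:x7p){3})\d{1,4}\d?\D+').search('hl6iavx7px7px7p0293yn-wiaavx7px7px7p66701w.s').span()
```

(3, 28)

Pattern: the literal 'iav', then the literal 'x7p' repeated 3 times (captured as 'num'); then 1 to 4 of a digit, then optionally a digit; then one or more of a non-digit.
`search` walks the string left to right and returns the first match it finds.
The match spans [3:28] → 'iavx7px7px7p0293yn-wiaavx'.
Captured: group 1 = 'iavx7px7px7p'.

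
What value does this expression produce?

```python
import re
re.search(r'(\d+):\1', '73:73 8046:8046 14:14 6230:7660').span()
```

`\1` is not a pattern — it's the concrete string captured by group 1, re-applied verbatim.
Unlike `match`, `search` isn't anchored — it looks for the pattern anywhere in the string.
The match spans [0:5] → '73:73'.
Captured: group 1 = '73'.

(0, 5)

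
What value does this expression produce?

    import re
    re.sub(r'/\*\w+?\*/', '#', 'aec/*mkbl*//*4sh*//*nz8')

'aec##/*nz8'

Each match is replaced by '#'.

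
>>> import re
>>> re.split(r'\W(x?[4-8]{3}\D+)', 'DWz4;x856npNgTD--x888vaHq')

['DWz4', 'x856npNgTD--x', '888vaHq']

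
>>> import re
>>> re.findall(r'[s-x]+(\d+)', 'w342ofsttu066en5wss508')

['342', '066', '508']

This matches one or more of a character in [s-x]; then one or more of a digit (captured).
With a single group, `findall` returns only what that group captured — 3 items.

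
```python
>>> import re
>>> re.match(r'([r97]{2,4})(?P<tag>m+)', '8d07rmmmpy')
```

This matches 2 to 4 of one of [r97] (captured); then one or more of a literal 'm' (captured as 'tag').
`match` is anchored at position 0; if the pattern doesn't fit there, it returns None.
Here the string doesn't start with a match, so the call returns None.

None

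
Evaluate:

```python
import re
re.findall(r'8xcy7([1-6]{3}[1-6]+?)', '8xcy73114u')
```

The pattern matches the literal '8xc', then the literal 'y7'; then exactly 3 of a character in [1-6], then one or more of a character in [1-6] (lazy) (captured).
Matches: at [0:9] match '8xcy73114', group 1 = '3114'.
`findall` collects group 1 from the one match (1 total).

['3114']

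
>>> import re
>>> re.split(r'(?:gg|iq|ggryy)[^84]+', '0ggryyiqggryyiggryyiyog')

['0', '']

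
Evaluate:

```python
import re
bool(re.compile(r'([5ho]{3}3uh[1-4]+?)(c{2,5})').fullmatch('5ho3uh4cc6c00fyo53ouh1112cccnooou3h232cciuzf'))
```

Pattern: exactly 3 of one of [5ho], then the literal '3uh', then one or more of a character in [1-4] (lazy) (captured); then 2 to 5 of a literal 'c' (captured).
`re.fullmatch` requires the pattern to consume the entire string.
Here there's no way to consume every character, so the call returns None, and `bool(None)` is False.

False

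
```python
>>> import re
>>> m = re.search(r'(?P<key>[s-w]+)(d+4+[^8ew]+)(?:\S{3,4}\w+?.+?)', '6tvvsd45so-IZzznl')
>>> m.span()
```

(1, 17)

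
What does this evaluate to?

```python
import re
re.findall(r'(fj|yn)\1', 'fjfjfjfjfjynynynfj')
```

['fj', 'fj', 'yn']

A backreference is literal: `\1` must see the identical characters the first group matched.
Walking the string: at [0:4] match 'fjfj', group 1 = 'fj'; at [4:8] match 'fjfj', group 1 = 'fj'; at [10:14] match 'ynyn', group 1 = 'yn'.
`findall` collects group 1 from each match (3 total).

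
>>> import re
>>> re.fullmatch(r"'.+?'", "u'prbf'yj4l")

None

`re.fullmatch` requires the pattern to consume the entire string.
Here the pattern can't cover the whole string, so the call returns None.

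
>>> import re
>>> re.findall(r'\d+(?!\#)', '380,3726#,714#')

['380', '372', '71']

A negative assertion filters positions out without eating any characters.
Walking the string: at [0:3] → '380'; at [4:7] → '372'; at [10:12] → '71'.
`findall` yields the raw match text (3 of them) because the pattern has no groups.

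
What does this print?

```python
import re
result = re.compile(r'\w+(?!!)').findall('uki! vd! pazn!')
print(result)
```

['uk', 'v', 'paz']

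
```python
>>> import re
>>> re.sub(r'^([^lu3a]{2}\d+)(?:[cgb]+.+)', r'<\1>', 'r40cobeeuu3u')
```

The pattern matches anchored at the start of the string; then exactly 2 of any character except [lu3a], then one or more of a digit (captured); then one or more of one of [cgb], then one or more of any character (non-capturing group).
The replacement refers to a captured group, so each match is rewritten using its own captured text.

'<r40>'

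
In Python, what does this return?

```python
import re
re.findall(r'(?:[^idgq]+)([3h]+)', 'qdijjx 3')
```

['3']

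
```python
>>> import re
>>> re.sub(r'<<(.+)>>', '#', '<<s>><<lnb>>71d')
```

'#71d'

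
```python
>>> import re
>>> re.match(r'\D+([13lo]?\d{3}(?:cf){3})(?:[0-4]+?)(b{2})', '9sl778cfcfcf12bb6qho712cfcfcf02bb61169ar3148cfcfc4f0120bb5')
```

`re.match` won't scan ahead — the pattern has to work from the very first character.
Here the string doesn't start with a match, so the call returns None.

None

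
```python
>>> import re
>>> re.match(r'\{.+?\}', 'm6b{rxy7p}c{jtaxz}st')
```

`re.match` won't scan ahead — the pattern has to work from the very first character.
Here the string doesn't start with a match, so the call returns None.

None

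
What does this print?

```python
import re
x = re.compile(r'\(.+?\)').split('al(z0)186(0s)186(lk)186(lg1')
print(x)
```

The `?` after the quantifier makes it lazy — it takes as little as possible before letting the rest of the pattern try.
Matches to split on: at [2:6] → '(z0)'; at [9:13] → '(0s)'; at [16:20] → '(lk)'.
Each match becomes a cut point; 4 segments remain.

['al', '186', '186', '186(lg1']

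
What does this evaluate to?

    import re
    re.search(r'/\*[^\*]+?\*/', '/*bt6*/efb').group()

'/*bt6*/'

Unlike `match`, `search` isn't anchored — it looks for the pattern anywhere in the string.
The match spans [0:7] → '/*bt6*/'.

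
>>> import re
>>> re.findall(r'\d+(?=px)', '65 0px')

['0']

Lookahead/lookbehind check context without consuming it, so the matched span excludes the asserted characters.
Since nothing is captured, `findall` lists the 1 matched substring directly.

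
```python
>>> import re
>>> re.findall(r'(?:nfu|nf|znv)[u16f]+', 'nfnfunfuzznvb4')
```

['nfu', 'nfu']

Scanning left to right: at [2:5] → 'nfu'; at [5:8] → 'nfu'.
No capturing groups, so `findall` returns the 2 full match strings.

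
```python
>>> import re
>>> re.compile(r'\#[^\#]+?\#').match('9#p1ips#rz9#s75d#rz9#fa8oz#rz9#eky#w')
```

None

`match` is anchored at position 0; if the pattern doesn't fit there, it returns None.
Here the string doesn't start with a match, so the call returns None.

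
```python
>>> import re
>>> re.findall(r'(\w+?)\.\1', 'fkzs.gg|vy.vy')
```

['vy']

The backreference `\1` re-matches whatever the first group consumed, character for character.
`findall` collects group 1 from the one match (1 total).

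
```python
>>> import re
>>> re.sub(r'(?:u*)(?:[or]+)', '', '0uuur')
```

This matches zero or more of a literal 'u' (non-capturing group); then one or more of one of [or] (non-capturing group).
Each match is replaced by ''.

'0'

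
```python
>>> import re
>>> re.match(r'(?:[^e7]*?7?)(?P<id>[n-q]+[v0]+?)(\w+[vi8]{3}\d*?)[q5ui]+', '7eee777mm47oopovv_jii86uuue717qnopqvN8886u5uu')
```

With `match`, the pattern is implicitly anchored at the beginning.
Here the string doesn't start with a match, so the call returns None.

None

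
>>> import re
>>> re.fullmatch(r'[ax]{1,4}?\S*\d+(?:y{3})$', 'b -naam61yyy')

`re.fullmatch` requires the pattern to consume the entire string.
Here the pattern can't cover the whole string, so the call returns None.

None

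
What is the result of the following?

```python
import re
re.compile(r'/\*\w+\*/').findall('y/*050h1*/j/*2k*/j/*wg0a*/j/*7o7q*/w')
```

Walking the string: at [1:10] → '/*050h1*/'; at [11:17] → '/*2k*/'; at [18:26] → '/*wg0a*/'; at [27:35] → '/*7o7q*/'.
Since nothing is captured, `findall` lists the 4 matched substrings directly.

['/*050h1*/', '/*2k*/', '/*wg0a*/', '/*7o7q*/']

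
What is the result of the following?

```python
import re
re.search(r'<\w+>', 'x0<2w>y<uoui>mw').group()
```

'<2w>'

The match spans [2:6] → '<2w>'.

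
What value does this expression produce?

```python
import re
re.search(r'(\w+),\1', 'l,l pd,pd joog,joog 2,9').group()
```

After group 1 captures some text, `\1` only succeeds where that same text appears again.
`re.search` scans for the first position where the pattern succeeds.
The match spans [0:3] → 'l,l'.
Captured: group 1 = 'l'.

'l,l'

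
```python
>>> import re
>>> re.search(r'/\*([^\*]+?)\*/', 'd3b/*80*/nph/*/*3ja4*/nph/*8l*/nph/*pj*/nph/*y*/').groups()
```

('80',)

`re.search` tries every starting position until one works.
The match spans [3:9] → '/*80*/'.
Captured: group 1 = '80'.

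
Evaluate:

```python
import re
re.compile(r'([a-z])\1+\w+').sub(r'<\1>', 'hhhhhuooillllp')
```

'<h>'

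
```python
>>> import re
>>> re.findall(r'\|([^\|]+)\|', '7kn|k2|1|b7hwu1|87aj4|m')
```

With a single group, `findall` returns only what that group captured — 2 items.

['k2', 'b7hwu1']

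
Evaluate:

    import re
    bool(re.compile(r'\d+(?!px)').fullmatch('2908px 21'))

Because the assertion is negative and zero-width, positions next to the forbidden text are skipped.
For `fullmatch`, every character of the input must be accounted for by the pattern.
Here the pattern can't cover the whole string, so the call returns None, and `bool(None)` is False.

False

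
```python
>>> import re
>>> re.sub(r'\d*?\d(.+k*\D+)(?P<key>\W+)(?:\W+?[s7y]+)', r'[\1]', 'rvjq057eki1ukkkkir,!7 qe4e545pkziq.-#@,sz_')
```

'rvjq[57eki1ukkkkir,!7 qe4e545pkziq.-#]z_'

With the lazy modifier that quantifier settles for the fewest repetitions that let the rest of the pattern succeed (the atoms after it are unaffected and can still be greedy).
Each match is replaced using the text its own group 1 captured.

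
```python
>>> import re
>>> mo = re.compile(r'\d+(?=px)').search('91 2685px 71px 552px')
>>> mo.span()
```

The lookaround is zero-width — it requires the adjacent text to match without consuming it, so the asserted text isn't part of the match.
`re.search` scans for the first position where the pattern succeeds.
The match spans [3:7] → '2685'.

(3, 7)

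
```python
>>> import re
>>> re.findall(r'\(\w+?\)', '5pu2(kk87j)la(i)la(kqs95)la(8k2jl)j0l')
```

No capturing groups, so `findall` returns the 4 full match strings.

['(kk87j)', '(i)', '(kqs95)', '(8k2jl)']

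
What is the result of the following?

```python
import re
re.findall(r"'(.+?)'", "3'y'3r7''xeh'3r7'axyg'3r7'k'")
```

['y', "'xeh", 'axyg', 'k']

The `?` after the quantifier makes it lazy — it takes as little as possible before letting the rest of the pattern try.
One capturing group, so `findall` returns just the captured substring from each match — 4 in all.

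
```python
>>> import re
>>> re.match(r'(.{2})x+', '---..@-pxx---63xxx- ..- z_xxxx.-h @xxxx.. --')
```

`re.match` won't scan ahead — the pattern has to work from the very first character.
Here the pattern fails at index 0, so the call returns None.

None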